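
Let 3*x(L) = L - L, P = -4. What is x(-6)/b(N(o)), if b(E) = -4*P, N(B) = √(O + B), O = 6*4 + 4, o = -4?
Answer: 0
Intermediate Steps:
x(L) = 0 (x(L) = (L - L)/3 = (⅓)*0 = 0)
O = 28 (O = 24 + 4 = 28)
N(B) = √(28 + B)
b(E) = 16 (b(E) = -4*(-4) = 16)
x(-6)/b(N(o)) = 0/16 = 0*(1/16) = 0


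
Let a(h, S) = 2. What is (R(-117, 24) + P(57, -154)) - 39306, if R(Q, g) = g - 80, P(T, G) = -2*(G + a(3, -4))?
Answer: -39058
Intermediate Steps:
P(T, G) = -4 - 2*G (P(T, G) = -2*(G + 2) = -2*(2 + G) = -4 - 2*G)
R(Q, g) = -80 + g
(R(-117, 24) + P(57, -154)) - 39306 = ((-80 + 24) + (-4 - 2*(-154))) - 39306 = (-56 + (-4 + 308)) - 39306 = (-56 + 304) - 39306 = 248 - 39306 = -39058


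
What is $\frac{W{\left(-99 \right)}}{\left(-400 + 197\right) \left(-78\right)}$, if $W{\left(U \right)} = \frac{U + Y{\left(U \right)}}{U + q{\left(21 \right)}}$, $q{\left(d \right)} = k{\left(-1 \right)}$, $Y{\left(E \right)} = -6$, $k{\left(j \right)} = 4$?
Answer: $\frac{1}{14326} \approx 6.9803 \cdot 10^{-5}$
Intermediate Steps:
$q{\left(d \right)} = 4$
$W{\left(U \right)} = \frac{-6 + U}{4 + U}$ ($W{\left(U \right)} = \frac{U - 6}{U + 4} = \frac{-6 + U}{4 + U}$)
$\frac{W{\left(-99 \right)}}{\left(-400 + 197\right) \left(-78\right)} = \frac{\frac{1}{4 - 99} \left(-6 - 99\right)}{\left(-400 + 197\right) \left(-78\right)} = \frac{\frac{1}{-95} \left(-105\right)}{\left(-203\right) \left(-78\right)} = \frac{\left(- \frac{1}{95}\right) \left(-105\right)}{15834} = \frac{21}{19} \cdot \frac{1}{15834} = \frac{1}{14326}$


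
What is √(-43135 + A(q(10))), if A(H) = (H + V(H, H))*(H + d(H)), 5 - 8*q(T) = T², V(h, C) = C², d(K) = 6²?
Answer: 5*I*√1639198/32 ≈ 200.05*I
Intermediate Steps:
d(K) = 36
q(T) = 5/8 - T²/8
A(H) = (36 + H)*(H + H²) (A(H) = (H + H²)*(H + 36) = (H + H²)*(36 + H) = (36 + H)*(H + H²))
√(-43135 + A(q(10))) = √(-43135 + (5/8 - ⅛*10²)*(36 + (5/8 - ⅛*10²)² + 37*(5/8 - ⅛*10²))) = √(-43135 + (5/8 - ⅛*100)*(36 + (5/8 - ⅛*100)² + 37*(5/8 - ⅛*100))) = √(-43135 + (5/8 - 25/2)*(36 + (5/8 - 25/2)² + 37*(5/8 - 25/2))) = √(-43135 - 95*(36 + (-95/8)² + 37*(-95/8))/8) = √(-43135 - 95*(36 + 9025/64 - 3515/8)/8) = √(-43135 - 95/8*(-16791/64)) = √(-43135 + 1595145/512) = √(-20489975/512) = 5*I*√1639198/32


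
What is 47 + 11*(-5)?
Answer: -8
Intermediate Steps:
47 + 11*(-5) = 47 - 55 = -8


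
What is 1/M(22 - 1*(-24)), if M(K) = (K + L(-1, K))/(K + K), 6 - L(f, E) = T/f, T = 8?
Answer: 23/15 ≈ 1.5333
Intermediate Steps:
L(f, E) = 6 - 8/f
M(K) = (14 + K)/(2*K) (M(K) = (K + (6 - 8/(-1)))/(K + K) = (K + (6 - 8*(-1)))/((2*K)) = (K + (6 + 8))*(1/(2*K)) = (K + 14)*(1/(2*K)) = (14 + K)*(1/(2*K)) = (14 + K)/(2*K))
1/M(22 - 1*(-24)) = 1/((14 + (22 - 1*(-24)))/(2*(22 - 1*(-24)))) = 1/((14 + (22 + 24))/(2*(22 + 24))) = 1/((½)*(14 + 46)/46) = 1/((½)*(1/46)*60) = 1/(15/23) = 23/15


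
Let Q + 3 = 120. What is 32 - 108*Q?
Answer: -12604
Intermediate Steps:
Q = 117 (Q = -3 + 120 = 117)
32 - 108*Q = 32 - 108*117 = 32 - 12636 = -12604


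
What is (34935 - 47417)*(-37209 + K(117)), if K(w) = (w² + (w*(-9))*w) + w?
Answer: 1829911128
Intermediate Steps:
K(w) = w - 8*w² (K(w) = (w² + (-9*w)*w) + w = (w² - 9*w²) + w = -8*w² + w = w - 8*w²)
(34935 - 47417)*(-37209 + K(117)) = (34935 - 47417)*(-37209 + 117*(1 - 8*117)) = -12482*(-37209 + 117*(1 - 936)) = -12482*(-37209 + 117*(-935)) = -12482*(-37209 - 109395) = -12482*(-146604) = 1829911128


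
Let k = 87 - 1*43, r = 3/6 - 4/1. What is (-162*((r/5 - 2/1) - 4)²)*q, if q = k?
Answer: -7999398/25 ≈ -3.1998e+5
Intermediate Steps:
r = -7/2 (r = 3*(⅙) - 4*1 = ½ - 4 = -7/2 ≈ -3.5000)
k = 44 (k = 87 - 43 = 44)
q = 44
(-162*((r/5 - 2/1) - 4)²)*q = -162*((-7/2/5 - 2/1) - 4)²*44 = -162*((-7/2*⅕ - 2*1) - 4)²*44 = -162*((-7/10 - 2) - 4)²*44 = -162*(-27/10 - 4)²*44 = -162*(-67/10)²*44 = -162*4489/100*44 = -363609/50*44 = -7999398/25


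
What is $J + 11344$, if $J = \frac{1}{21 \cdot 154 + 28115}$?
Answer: $\frac{355623057}{31349} \approx 11344.0$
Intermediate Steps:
$J = \frac{1}{31349}$ ($J = \frac{1}{3234 + 28115} = \frac{1}{31349} \approx 3.1899 \cdot 10^{-5}$)
$J + 11344 = \frac{1}{31349} + 11344 = \frac{355623057}{31349}$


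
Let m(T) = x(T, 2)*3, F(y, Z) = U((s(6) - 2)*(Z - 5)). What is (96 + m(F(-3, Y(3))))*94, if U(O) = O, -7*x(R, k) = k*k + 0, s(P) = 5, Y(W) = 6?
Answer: 62040/7 ≈ 8862.9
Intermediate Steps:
x(R, k) = -k²/7 (x(R, k) = -(k*k + 0)/7 = -(k² + 0)/7 = -k²/7)
F(y, Z) = -15 + 3*Z (F(y, Z) = (5 - 2)*(Z - 5) = 3*(-5 + Z) = -15 + 3*Z)
m(T) = -12/7 (m(T) = -⅐*2²*3 = -⅐*4*3 = -4/7*3 = -12/7)
(96 + m(F(-3, Y(3))))*94 = (96 - 12/7)*94 = (660/7)*94 = 62040/7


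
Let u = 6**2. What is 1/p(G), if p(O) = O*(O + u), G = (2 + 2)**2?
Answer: 1/832 ≈ 0.0012019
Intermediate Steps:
G = 16 (G = 4**2 = 16)
u = 36
p(O) = O*(36 + O) (p(O) = O*(O + 36) = O*(36 + O))
1/p(G) = 1/(16*(36 + 16)) = 1/(16*52) = 1/832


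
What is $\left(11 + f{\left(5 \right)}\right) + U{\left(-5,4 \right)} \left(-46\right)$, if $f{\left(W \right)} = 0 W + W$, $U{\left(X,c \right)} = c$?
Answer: $-168$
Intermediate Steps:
$f{\left(W \right)} = W$ ($f{\left(W \right)} = 0 + W = W$)
$\left(11 + f{\left(5 \right)}\right) + U{\left(-5,4 \right)} \left(-46\right) = \left(11 + 5\right) + 4 \left(-46\right) = 16 - 184 = -168$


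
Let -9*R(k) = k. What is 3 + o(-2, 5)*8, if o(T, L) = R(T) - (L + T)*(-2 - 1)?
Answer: 691/9 ≈ 76.778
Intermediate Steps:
R(k) = -k/9
o(T, L) = 3*L + 26*T/9 (o(T, L) = -T/9 - (L + T)*(-2 - 1) = -T/9 - (L + T)*(-3) = -T/9 - (-3*L - 3*T) = -T/9 + (3*L + 3*T) = 3*L + 26*T/9)
3 + o(-2, 5)*8 = 3 + (3*5 + (26/9)*(-2))*8 = 3 + (15 - 52/9)*8 = 3 + (83/9)*8 = 3 + 664/9 = 691/9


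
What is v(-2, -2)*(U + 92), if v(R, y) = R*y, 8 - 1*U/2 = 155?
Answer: -808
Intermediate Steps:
U = -294 (U = 16 - 2*155 = 16 - 310 = -294)
v(-2, -2)*(U + 92) = (-2*(-2))*(-294 + 92) = 4*(-202) = -808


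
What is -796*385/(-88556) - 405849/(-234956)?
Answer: 26986244951/5201690884 ≈ 5.1880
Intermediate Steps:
-796*385/(-88556) - 405849/(-234956) = -306460*(-1/88556) - 405849*(-1/234956) = 76615/22139 + 405849/234956 = 26986244951/5201690884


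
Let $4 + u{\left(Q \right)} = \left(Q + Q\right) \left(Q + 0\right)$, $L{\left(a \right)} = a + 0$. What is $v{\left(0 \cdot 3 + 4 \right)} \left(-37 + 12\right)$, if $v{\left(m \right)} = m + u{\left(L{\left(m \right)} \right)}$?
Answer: $-800$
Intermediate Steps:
$L{\left(a \right)} = a$
$u{\left(Q \right)} = -4 + 2 Q^{2}$ ($u{\left(Q \right)} = -4 + \left(Q + Q\right) \left(Q + 0\right) = -4 + 2 Q Q = -4 + 2 Q^{2}$)
$v{\left(m \right)} = -4 + m + 2 m^{2}$ ($v{\left(m \right)} = m + \left(-4 + 2 m^{2}\right) = -4 + m + 2 m^{2}$)
$v{\left(0 \cdot 3 + 4 \right)} \left(-37 + 12\right) = \left(-4 + \left(0 \cdot 3 + 4\right) + 2 \left(0 \cdot 3 + 4\right)^{2}\right) \left(-37 + 12\right) = \left(-4 + \left(0 + 4\right) + 2 \left(0 + 4\right)^{2}\right) \left(-25\right) = \left(-4 + 4 + 2 \cdot 4^{2}\right) \left(-25\right) = \left(-4 + 4 + 2 \cdot 16\right) \left(-25\right) = \left(-4 + 4 + 32\right) \left(-25\right) = 32 \left(-25\right) = -800$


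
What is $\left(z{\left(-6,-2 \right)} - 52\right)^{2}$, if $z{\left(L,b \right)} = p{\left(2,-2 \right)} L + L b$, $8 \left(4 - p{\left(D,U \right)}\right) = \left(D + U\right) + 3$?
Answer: $\frac{61009}{16} \approx 3813.1$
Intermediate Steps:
$p{\left(D,U \right)} = \frac{29}{8} - \frac{D}{8} - \frac{U}{8}$ ($p{\left(D,U \right)} = 4 - \frac{\left(D + U\right) + 3}{8} = 4 - \frac{3 + D + U}{8} = 4 - \left(\frac{3}{8} + \frac{D}{8} + \frac{U}{8}\right) = \frac{29}{8} - \frac{D}{8} - \frac{U}{8}$)
$z{\left(L,b \right)} = \frac{29 L}{8} + L b$ ($z{\left(L,b \right)} = \left(\frac{29}{8} - \frac{1}{4} - - \frac{1}{4}\right) L + L b = \left(\frac{29}{8} - \frac{1}{4} + \frac{1}{4}\right) L + L b = \frac{29 L}{8} + L b$)
$\left(z{\left(-6,-2 \right)} - 52\right)^{2} = \left(\frac{1}{8} \left(-6\right) \left(29 + 8 \left(-2\right)\right) - 52\right)^{2} = \left(\frac{1}{8} \left(-6\right) \left(29 - 16\right) - 52\right)^{2} = \left(\frac{1}{8} \left(-6\right) 13 - 52\right)^{2} = \left(- \frac{39}{4} - 52\right)^{2} = \left(- \frac{247}{4}\right)^{2} = \frac{61009}{16}$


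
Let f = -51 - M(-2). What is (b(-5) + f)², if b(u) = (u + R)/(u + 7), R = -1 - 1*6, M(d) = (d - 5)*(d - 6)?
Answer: 12769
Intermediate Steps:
M(d) = (-6 + d)*(-5 + d) (M(d) = (-5 + d)*(-6 + d) = (-6 + d)*(-5 + d))
R = -7 (R = -1 - 6 = -7)
f = -107 (f = -51 - (30 + (-2)² - 11*(-2)) = -51 - (30 + 4 + 22) = -51 - 1*56 = -51 - 56 = -107)
b(u) = (-7 + u)/(7 + u) (b(u) = (u - 7)/(u + 7) = (-7 + u)/(7 + u))
(b(-5) + f)² = ((-7 - 5)/(7 - 5) - 107)² = (-12/2 - 107)² = ((½)*(-12) - 107)² = (-6 - 107)² = (-113)² = 12769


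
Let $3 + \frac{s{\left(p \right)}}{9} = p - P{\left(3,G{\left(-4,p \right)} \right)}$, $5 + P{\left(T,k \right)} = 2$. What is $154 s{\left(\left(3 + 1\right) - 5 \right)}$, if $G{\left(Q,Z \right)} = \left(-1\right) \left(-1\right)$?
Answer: $-1386$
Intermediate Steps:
$G{\left(Q,Z \right)} = 1$
$P{\left(T,k \right)} = -3$ ($P{\left(T,k \right)} = -5 + 2 = -3$)
$s{\left(p \right)} = 9 p$ ($s{\left(p \right)} = -27 + 9 \left(p - -3\right) = -27 + 9 \left(p + 3\right) = -27 + 9 \left(3 + p\right) = -27 + \left(27 + 9 p\right) = 9 p$)
$154 s{\left(\left(3 + 1\right) - 5 \right)} = 154 \cdot 9 \left(\left(3 + 1\right) - 5\right) = 154 \cdot 9 \left(4 - 5\right) = 154 \cdot 9 \left(-1\right) = 154 \left(-9\right) = -1386$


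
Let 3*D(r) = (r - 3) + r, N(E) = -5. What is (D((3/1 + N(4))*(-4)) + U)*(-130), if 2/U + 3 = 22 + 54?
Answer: -124150/219 ≈ -566.89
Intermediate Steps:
U = 2/73 (U = 2/(-3 + (22 + 54)) = 2/(-3 + 76) = 2/73 ≈ 0.027397)
D(r) = -1 + 2*r/3 (D(r) = ((r - 3) + r)/3 = ((-3 + r) + r)/3 = (-3 + 2*r)/3 = -1 + 2*r/3)
(D((3/1 + N(4))*(-4)) + U)*(-130) = ((-1 + 2*((3/1 - 5)*(-4))/3) + 2/73)*(-130) = ((-1 + 2*((3*1 - 5)*(-4))/3) + 2/73)*(-130) = ((-1 + 2*((3 - 5)*(-4))/3) + 2/73)*(-130) = ((-1 + 2*(-2*(-4))/3) + 2/73)*(-130) = ((-1 + (2/3)*8) + 2/73)*(-130) = ((-1 + 16/3) + 2/73)*(-130) = (13/3 + 2/73)*(-130) = (955/219)*(-130) = -124150/219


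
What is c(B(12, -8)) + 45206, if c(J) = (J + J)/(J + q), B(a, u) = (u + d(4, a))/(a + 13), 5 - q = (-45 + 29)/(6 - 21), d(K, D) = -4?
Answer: 11708282/259 ≈ 45206.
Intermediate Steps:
q = 59/15 (q = 5 - (-45 + 29)/(6 - 21) = 5 - (-16)/(-15) = 5 - (-16)*(-1)/15 = 5 - 1*16/15 = 5 - 16/15 = 59/15 ≈ 3.9333)
B(a, u) = (-4 + u)/(13 + a) (B(a, u) = (u - 4)/(a + 13) = (-4 + u)/(13 + a))
c(J) = 2*J/(59/15 + J) (c(J) = (J + J)/(J + 59/15) = (2*J)/(59/15 + J) = 2*J/(59/15 + J))
c(B(12, -8)) + 45206 = 30*((-4 - 8)/(13 + 12))/(59 + 15*((-4 - 8)/(13 + 12))) + 45206 = 30*(-12/25)/(59 + 15*(-12/25)) + 45206 = 30*(-12/25)/(59 - 36/5) + 45206 = 30*(-12/25)/(259/5) + 45206 = 30*(-12/25)*(5/259) + 45206 = -72/259 + 45206 = 11708282/259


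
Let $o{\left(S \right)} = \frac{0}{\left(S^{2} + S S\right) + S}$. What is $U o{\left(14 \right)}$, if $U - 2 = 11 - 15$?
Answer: $0$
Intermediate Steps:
$o{\left(S \right)} = 0$ ($o{\left(S \right)} = \frac{0}{\left(S^{2} + S^{2}\right) + S} = \frac{0}{2 S^{2} + S} = \frac{0}{S + 2 S^{2}} = 0$)
$U = -2$ ($U = 2 + \left(11 - 15\right) = 2 - 4 = -2$)
$U o{\left(14 \right)} = \left(-2\right) 0 = 0$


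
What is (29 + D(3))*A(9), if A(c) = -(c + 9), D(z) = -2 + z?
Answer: -540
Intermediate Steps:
A(c) = -9 - c (A(c) = -(9 + c) = -9 - c)
(29 + D(3))*A(9) = (29 + (-2 + 3))*(-9 - 1*9) = (29 + 1)*(-9 - 9) = 30*(-18) = -540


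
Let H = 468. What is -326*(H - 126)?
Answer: -111492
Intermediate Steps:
-326*(H - 126) = -326*(468 - 126) = -326*342 = -111492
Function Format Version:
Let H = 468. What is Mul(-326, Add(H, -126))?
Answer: -111492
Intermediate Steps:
Mul(-326, Add(H, -126)) = Mul(-326, Add(468, -126)) = Mul(-326, 342) = -111492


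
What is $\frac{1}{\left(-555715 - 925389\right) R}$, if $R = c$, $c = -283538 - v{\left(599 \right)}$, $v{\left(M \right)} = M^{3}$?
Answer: $\frac{1}{318741485452048} \approx 3.1373 \cdot 10^{-15}$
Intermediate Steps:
$c = -215205337$ ($c = -283538 - 599^{3} = -283538 - 214921799 = -215205337$)
$R = -215205337$
$\frac{1}{\left(-555715 - 925389\right) R} = \frac{1}{\left(-555715 - 925389\right) \left(-215205337\right)} = \frac{1}{-1481104} \left(- \frac{1}{215205337}\right) = \left(- \frac{1}{1481104}\right) \left(- \frac{1}{215205337}\right) = \frac{1}{318741485452048}$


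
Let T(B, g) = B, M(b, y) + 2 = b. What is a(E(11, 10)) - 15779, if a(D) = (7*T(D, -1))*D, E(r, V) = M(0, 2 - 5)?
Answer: -15751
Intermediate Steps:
M(b, y) = -2 + b
E(r, V) = -2 (E(r, V) = -2 + 0 = -2)
a(D) = 7*D**2 (a(D) = (7*D)*D = 7*D**2)
a(E(11, 10)) - 15779 = 7*(-2)**2 - 15779 = 7*4 - 15779 = 28 - 15779 = -15751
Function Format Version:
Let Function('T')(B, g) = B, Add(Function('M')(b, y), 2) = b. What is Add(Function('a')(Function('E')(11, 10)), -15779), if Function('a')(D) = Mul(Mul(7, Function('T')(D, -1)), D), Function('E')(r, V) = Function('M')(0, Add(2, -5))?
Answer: -15751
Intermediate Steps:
Function('M')(b, y) = Add(-2, b)
Function('E')(r, V) = -2 (Function('E')(r, V) = Add(-2, 0) = -2)
Function('a')(D) = Mul(7, Pow(D, 2)) (Function('a')(D) = Mul(Mul(7, D), D) = Mul(7, Pow(D, 2)))
Add(Function('a')(Function('E')(11, 10)), -15779) = Add(Mul(7, Pow(-2, 2)), -15779) = Add(Mul(7, 4), -15779) = Add(28, -15779) = -15751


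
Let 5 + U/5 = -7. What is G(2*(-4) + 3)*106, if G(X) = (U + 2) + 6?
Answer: -5512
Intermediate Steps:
U = -60 (U = -25 + 5*(-7) = -25 - 35 = -60)
G(X) = -52 (G(X) = (-60 + 2) + 6 = -58 + 6 = -52)
G(2*(-4) + 3)*106 = -52*106 = -5512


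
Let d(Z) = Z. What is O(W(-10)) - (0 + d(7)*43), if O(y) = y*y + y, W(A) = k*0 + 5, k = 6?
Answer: -271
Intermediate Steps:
W(A) = 5 (W(A) = 6*0 + 5 = 0 + 5 = 5)
O(y) = y + y**2 (O(y) = y**2 + y = y + y**2)
O(W(-10)) - (0 + d(7)*43) = 5*(1 + 5) - (0 + 7*43) = 5*6 - (0 + 301) = 30 - 1*301 = 30 - 301 = -271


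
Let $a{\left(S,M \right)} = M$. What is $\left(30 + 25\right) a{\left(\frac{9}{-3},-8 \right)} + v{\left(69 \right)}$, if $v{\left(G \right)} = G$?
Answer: $-371$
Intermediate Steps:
$\left(30 + 25\right) a{\left(\frac{9}{-3},-8 \right)} + v{\left(69 \right)} = \left(30 + 25\right) \left(-8\right) + 69 = 55 \left(-8\right) + 69 = -440 + 69 = -371$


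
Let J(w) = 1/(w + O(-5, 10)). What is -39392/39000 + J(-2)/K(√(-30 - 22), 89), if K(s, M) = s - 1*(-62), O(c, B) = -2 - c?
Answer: (-9848*√13 + 300413*I)/(9750*(√13 - 31*I)) ≈ -0.99414 - 0.0018509*I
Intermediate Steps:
K(s, M) = 62 + s (K(s, M) = s + 62 = 62 + s)
J(w) = 1/(3 + w) (J(w) = 1/(w + (-2 - 1*(-5))) = 1/(w + (-2 + 5)) = 1/(w + 3) = 1/(3 + w))
-39392/39000 + J(-2)/K(√(-30 - 22), 89) = -39392/39000 + 1/((3 - 2)*(62 + √(-30 - 22))) = -39392*1/39000 + 1/(1*(62 + √(-52))) = -4924/4875 + 1/(62 + 2*I*√13)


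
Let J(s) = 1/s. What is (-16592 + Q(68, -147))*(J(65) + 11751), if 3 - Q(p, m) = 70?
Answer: -12724410744/65 ≈ -1.9576e+8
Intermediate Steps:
Q(p, m) = -67 (Q(p, m) = 3 - 1*70 = 3 - 70 = -67)
(-16592 + Q(68, -147))*(J(65) + 11751) = (-16592 - 67)*(1/65 + 11751) = -16659*(1/65 + 11751) = -16659*763816/65 = -12724410744/65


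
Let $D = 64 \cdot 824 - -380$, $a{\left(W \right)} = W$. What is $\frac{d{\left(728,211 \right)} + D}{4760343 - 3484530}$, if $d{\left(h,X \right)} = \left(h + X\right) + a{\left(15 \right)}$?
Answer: $\frac{54070}{1275813} \approx 0.042381$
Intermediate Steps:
$d{\left(h,X \right)} = 15 + X + h$ ($d{\left(h,X \right)} = \left(h + X\right) + 15 = \left(X + h\right) + 15 = 15 + X + h$)
$D = 53116$ ($D = 52736 + \left(-180 + 560\right) = 52736 + 380 = 53116$)
$\frac{d{\left(728,211 \right)} + D}{4760343 - 3484530} = \frac{\left(15 + 211 + 728\right) + 53116}{4760343 - 3484530} = \frac{954 + 53116}{1275813} = 54070 \cdot \frac{1}{1275813} = \frac{54070}{1275813}$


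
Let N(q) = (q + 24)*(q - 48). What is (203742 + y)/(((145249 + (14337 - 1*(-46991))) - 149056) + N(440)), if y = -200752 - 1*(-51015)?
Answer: 54005/239409 ≈ 0.22558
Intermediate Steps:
y = -149737 (y = -200752 + 51015 = -149737)
N(q) = (-48 + q)*(24 + q) (N(q) = (24 + q)*(-48 + q) = (-48 + q)*(24 + q))
(203742 + y)/(((145249 + (14337 - 1*(-46991))) - 149056) + N(440)) = (203742 - 149737)/(((145249 + (14337 - 1*(-46991))) - 149056) + (-1152 + 440² - 24*440)) = 54005/(((145249 + (14337 + 46991)) - 149056) + (-1152 + 193600 - 10560)) = 54005/(((145249 + 61328) - 149056) + 181888) = 54005/((206577 - 149056) + 181888) = 54005/(57521 + 181888) = 54005/239409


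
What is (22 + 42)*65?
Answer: 4160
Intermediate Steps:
(22 + 42)*65 = 64*65 = 4160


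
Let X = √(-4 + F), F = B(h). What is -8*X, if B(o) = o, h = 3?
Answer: -8*I ≈ -8.0*I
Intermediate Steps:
F = 3
X = I (X = √(-4 + 3) = √(-1) = I ≈ 1.0*I)
-8*X = -8*I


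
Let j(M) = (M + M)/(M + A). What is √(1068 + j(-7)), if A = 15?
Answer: √4265/2 ≈ 32.654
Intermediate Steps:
j(M) = 2*M/(15 + M) (j(M) = (M + M)/(M + 15) = (2*M)/(15 + M) = 2*M/(15 + M))
√(1068 + j(-7)) = √(1068 + 2*(-7)/(15 - 7)) = √(1068 + 2*(-7)/8) = √(1068 + 2*(-7)*(⅛)) = √(1068 - 7/4) = √(4265/4) = √4265/2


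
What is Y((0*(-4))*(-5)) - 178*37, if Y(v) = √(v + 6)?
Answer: -6586 + √6 ≈ -6583.5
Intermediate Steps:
Y(v) = √(6 + v)
Y((0*(-4))*(-5)) - 178*37 = √(6 + (0*(-4))*(-5)) - 178*37 = √(6 + 0*(-5)) - 6586 = √(6 + 0) - 6586 = √6 - 6586 = -6586 + √6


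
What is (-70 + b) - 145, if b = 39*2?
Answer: -137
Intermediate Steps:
b = 78
(-70 + b) - 145 = (-70 + 78) - 145 = 8 - 145 = -137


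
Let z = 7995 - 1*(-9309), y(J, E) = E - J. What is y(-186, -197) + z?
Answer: 17293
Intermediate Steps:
z = 17304 (z = 7995 + 9309 = 17304)
y(-186, -197) + z = (-197 - 1*(-186)) + 17304 = (-197 + 186) + 17304 = -11 + 17304 = 17293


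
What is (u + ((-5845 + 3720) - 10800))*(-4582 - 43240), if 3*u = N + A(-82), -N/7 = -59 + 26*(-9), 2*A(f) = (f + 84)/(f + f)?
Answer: 48003221469/82 ≈ 5.8541e+8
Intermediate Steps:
A(f) = (84 + f)/(4*f) (A(f) = ((f + 84)/(f + f))/2 = ((84 + f)/((2*f)))/2 = ((84 + f)*(1/(2*f)))/2 = ((84 + f)/(2*f))/2 = (84 + f)/(4*f))
N = 2051 (N = -7*(-59 + 26*(-9)) = -7*(-59 - 234) = -7*(-293) = 2051)
u = 112121/164 (u = (2051 + (¼)*(84 - 82)/(-82))/3 = (2051 + (¼)*(-1/82)*2)/3 = (2051 - 1/164)/3 = (⅓)*(336363/164) = 112121/164 ≈ 683.67)
(u + ((-5845 + 3720) - 10800))*(-4582 - 43240) = (112121/164 + ((-5845 + 3720) - 10800))*(-4582 - 43240) = (112121/164 + (-2125 - 10800))*(-47822) = (112121/164 - 12925)*(-47822) = -2007579/164*(-47822) = 48003221469/82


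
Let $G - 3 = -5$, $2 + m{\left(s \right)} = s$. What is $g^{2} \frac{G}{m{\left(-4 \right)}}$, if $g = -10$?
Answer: $\frac{100}{3} \approx 33.333$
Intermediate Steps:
$m{\left(s \right)} = -2 + s$
$G = -2$ ($G = 3 - 5 = -2$)
$g^{2} \frac{G}{m{\left(-4 \right)}} = \left(-10\right)^{2} \left(- \frac{2}{-2 - 4}\right) = 100 \left(- \frac{2}{-6}\right) = 100 \left(\left(-2\right) \left(- \frac{1}{6}\right)\right) = 100 \cdot \frac{1}{3} = \frac{100}{3}$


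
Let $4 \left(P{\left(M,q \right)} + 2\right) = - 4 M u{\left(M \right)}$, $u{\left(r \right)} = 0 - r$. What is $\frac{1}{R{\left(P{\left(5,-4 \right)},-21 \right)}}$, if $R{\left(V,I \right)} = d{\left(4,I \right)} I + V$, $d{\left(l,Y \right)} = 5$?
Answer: $- \frac{1}{82} \approx -0.012195$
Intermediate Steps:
$u{\left(r \right)} = - r$
$P{\left(M,q \right)} = -2 + M^{2}$ ($P{\left(M,q \right)} = -2 + \frac{- 4 M \left(- M\right)}{4} = -2 + \frac{4 M^{2}}{4} = -2 + M^{2}$)
$R{\left(V,I \right)} = V + 5 I$ ($R{\left(V,I \right)} = 5 I + V = V + 5 I$)
$\frac{1}{R{\left(P{\left(5,-4 \right)},-21 \right)}} = \frac{1}{\left(-2 + 5^{2}\right) + 5 \left(-21\right)} = \frac{1}{\left(-2 + 25\right) - 105} = \frac{1}{23 - 105} = \frac{1}{-82} = - \frac{1}{82}$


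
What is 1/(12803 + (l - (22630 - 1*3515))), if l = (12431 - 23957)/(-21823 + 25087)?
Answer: -32/202097 ≈ -0.00015834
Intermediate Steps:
l = -113/32 (l = -11526/3264 = -11526*1/3264 = -113/32 ≈ -3.5313)
1/(12803 + (l - (22630 - 1*3515))) = 1/(12803 + (-113/32 - (22630 - 1*3515))) = 1/(12803 + (-113/32 - (22630 - 3515))) = 1/(12803 + (-113/32 - 1*19115)) = 1/(12803 + (-113/32 - 19115)) = 1/(12803 - 611793/32) = 1/(-202097/32) = -32/202097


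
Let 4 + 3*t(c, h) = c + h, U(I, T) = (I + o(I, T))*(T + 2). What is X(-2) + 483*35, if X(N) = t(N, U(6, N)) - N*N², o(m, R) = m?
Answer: 16911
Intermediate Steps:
U(I, T) = 2*I*(2 + T) (U(I, T) = (I + I)*(T + 2) = (2*I)*(2 + T) = 2*I*(2 + T))
t(c, h) = -4/3 + c/3 + h/3 (t(c, h) = -4/3 + (c + h)/3 = -4/3 + (c/3 + h/3) = -4/3 + c/3 + h/3)
X(N) = 20/3 - N³ + 13*N/3 (X(N) = (-4/3 + N/3 + (2*6*(2 + N))/3) - N*N² = (-4/3 + N/3 + (24 + 12*N)/3) - N³ = (-4/3 + N/3 + (8 + 4*N)) - N³ = (20/3 + 13*N/3) - N³ = 20/3 - N³ + 13*N/3)
X(-2) + 483*35 = (20/3 - 1*(-2)³ + (13/3)*(-2)) + 483*35 = (20/3 - 1*(-8) - 26/3) + 16905 = (20/3 + 8 - 26/3) + 16905 = 6 + 16905 = 16911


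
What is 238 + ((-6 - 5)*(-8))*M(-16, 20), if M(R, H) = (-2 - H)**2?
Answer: 42830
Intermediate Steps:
238 + ((-6 - 5)*(-8))*M(-16, 20) = 238 + ((-6 - 5)*(-8))*(2 + 20)**2 = 238 - 11*(-8)*22**2 = 238 + 88*484 = 238 + 42592 = 42830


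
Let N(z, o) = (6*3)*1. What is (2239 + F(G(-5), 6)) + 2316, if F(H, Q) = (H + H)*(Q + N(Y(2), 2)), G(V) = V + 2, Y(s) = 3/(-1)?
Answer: 4411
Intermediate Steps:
Y(s) = -3 (Y(s) = 3*(-1) = -3)
G(V) = 2 + V
N(z, o) = 18 (N(z, o) = 18*1 = 18)
F(H, Q) = 2*H*(18 + Q) (F(H, Q) = (H + H)*(Q + 18) = (2*H)*(18 + Q) = 2*H*(18 + Q))
(2239 + F(G(-5), 6)) + 2316 = (2239 + 2*(2 - 5)*(18 + 6)) + 2316 = (2239 + 2*(-3)*24) + 2316 = (2239 - 144) + 2316 = 2095 + 2316 = 4411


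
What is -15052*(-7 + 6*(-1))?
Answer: 195676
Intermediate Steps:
-15052*(-7 + 6*(-1)) = -15052*(-7 - 6) = -15052*(-13) = 195676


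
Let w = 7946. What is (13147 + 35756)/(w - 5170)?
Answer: 48903/2776 ≈ 17.616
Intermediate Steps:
(13147 + 35756)/(w - 5170) = (13147 + 35756)/(7946 - 5170) = 48903/2776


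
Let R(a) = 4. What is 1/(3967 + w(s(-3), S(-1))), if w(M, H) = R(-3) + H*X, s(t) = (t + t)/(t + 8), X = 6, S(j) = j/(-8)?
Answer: 4/15887 ≈ 0.00025178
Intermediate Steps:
S(j) = -j/8 (S(j) = j*(-⅛) = -j/8)
s(t) = 2*t/(8 + t) (s(t) = (2*t)/(8 + t) = 2*t/(8 + t))
w(M, H) = 4 + 6*H (w(M, H) = 4 + H*6 = 4 + 6*H)
1/(3967 + w(s(-3), S(-1))) = 1/(3967 + (4 + 6*(-⅛*(-1)))) = 1/(3967 + (4 + 6*(⅛))) = 1/(3967 + (4 + ¾)) = 1/(3967 + 19/4) = 1/(15887/4) = 4/15887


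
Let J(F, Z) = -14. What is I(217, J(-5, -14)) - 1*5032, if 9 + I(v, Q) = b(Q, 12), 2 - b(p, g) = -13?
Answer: -5026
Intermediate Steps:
b(p, g) = 15 (b(p, g) = 2 - 1*(-13) = 2 + 13 = 15)
I(v, Q) = 6 (I(v, Q) = -9 + 15 = 6)
I(217, J(-5, -14)) - 1*5032 = 6 - 1*5032 = 6 - 5032 = -5026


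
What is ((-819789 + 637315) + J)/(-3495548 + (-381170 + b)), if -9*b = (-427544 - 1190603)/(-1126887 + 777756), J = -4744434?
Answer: 15481226852532/12181343506669 ≈ 1.2709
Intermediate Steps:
b = -1618147/3142179 (b = -(-427544 - 1190603)/(9*(-1126887 + 777756)) = -(-1618147)/(9*(-349131)) = -(-1618147)*(-1)/(9*349131) = -1/9*1618147/349131 = -1618147/3142179 ≈ -0.51498)
((-819789 + 637315) + J)/(-3495548 + (-381170 + b)) = ((-819789 + 637315) - 4744434)/(-3495548 + (-381170 - 1618147/3142179)) = (-182474 - 4744434)/(-3495548 - 1197705987577/3142179) = -4926908/(-12181343506669/3142179) = -4926908*(-3142179/12181343506669) = 15481226852532/12181343506669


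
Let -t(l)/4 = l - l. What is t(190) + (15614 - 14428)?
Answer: 1186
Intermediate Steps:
t(l) = 0 (t(l) = -4*(l - l) = -4*0 = 0)
t(190) + (15614 - 14428) = 0 + (15614 - 14428) = 0 + 1186 = 1186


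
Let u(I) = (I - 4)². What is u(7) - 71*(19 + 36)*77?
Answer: -300676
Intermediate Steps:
u(I) = (-4 + I)²
u(7) - 71*(19 + 36)*77 = (-4 + 7)² - 71*(19 + 36)*77 = 3² - 71*55*77 = 9 - 3905*77 = 9 - 1*300685 = 9 - 300685 = -300676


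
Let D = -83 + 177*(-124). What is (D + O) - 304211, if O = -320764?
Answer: -647006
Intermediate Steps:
D = -22031 (D = -83 - 21948 = -22031)
(D + O) - 304211 = (-22031 - 320764) - 304211 = -342795 - 304211 = -647006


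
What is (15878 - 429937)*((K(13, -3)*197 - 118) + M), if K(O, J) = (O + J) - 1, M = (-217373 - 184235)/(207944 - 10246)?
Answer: -67654876737169/98849 ≈ -6.8443e+8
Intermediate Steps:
M = -200804/98849 (M = -401608/197698 = -401608*1/197698 = -200804/98849 ≈ -2.0314)
K(O, J) = -1 + J + O (K(O, J) = (J + O) - 1 = -1 + J + O)
(15878 - 429937)*((K(13, -3)*197 - 118) + M) = (15878 - 429937)*(((-1 - 3 + 13)*197 - 118) - 200804/98849) = -414059*((9*197 - 118) - 200804/98849) = -414059*((1773 - 118) - 200804/98849) = -414059*(1655 - 200804/98849) = -414059*163394291/98849 = -67654876737169/98849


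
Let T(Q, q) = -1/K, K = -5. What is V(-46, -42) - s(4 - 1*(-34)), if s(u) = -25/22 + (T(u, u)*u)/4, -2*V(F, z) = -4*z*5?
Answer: -23142/55 ≈ -420.76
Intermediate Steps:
T(Q, q) = 1/5 (T(Q, q) = -1/(-5) = -1*(-1/5) = 1/5)
V(F, z) = 10*z (V(F, z) = -(-4*z)*5/2 = -(-10)*z = 10*z)
s(u) = -25/22 + u/20 (s(u) = -25/22 + (u/5)/4 = -25*1/22 + (u/5)*(1/4) = -25/22 + u/20)
V(-46, -42) - s(4 - 1*(-34)) = 10*(-42) - (-25/22 + (4 - 1*(-34))/20) = -420 - (-25/22 + (4 + 34)/20) = -420 - (-25/22 + (1/20)*38) = -420 - (-25/22 + 19/10) = -420 - 1*42/55 = -420 - 42/55 = -23142/55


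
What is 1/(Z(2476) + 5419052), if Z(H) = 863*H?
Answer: 1/7555840 ≈ 1.3235e-7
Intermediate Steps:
1/(Z(2476) + 5419052) = 1/(863*2476 + 5419052) = 1/(2136788 + 5419052) = 1/7555840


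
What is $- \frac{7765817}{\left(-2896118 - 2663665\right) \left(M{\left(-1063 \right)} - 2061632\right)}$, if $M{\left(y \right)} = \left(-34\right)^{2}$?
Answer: $- \frac{7765817}{11455799436708} \approx -6.7789 \cdot 10^{-7}$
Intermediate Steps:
$M{\left(y \right)} = 1156$
$- \frac{7765817}{\left(-2896118 - 2663665\right) \left(M{\left(-1063 \right)} - 2061632\right)} = - \frac{7765817}{\left(-2896118 - 2663665\right) \left(1156 - 2061632\right)} = - \frac{7765817}{\left(-5559783\right) \left(-2060476\right)} = - \frac{7765817}{11455799436708}$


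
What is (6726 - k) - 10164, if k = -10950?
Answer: 7512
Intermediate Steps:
(6726 - k) - 10164 = (6726 - 1*(-10950)) - 10164 = (6726 + 10950) - 10164 = 17676 - 10164 = 7512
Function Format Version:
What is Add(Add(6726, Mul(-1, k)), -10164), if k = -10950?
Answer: 7512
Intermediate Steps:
Add(Add(6726, Mul(-1, k)), -10164) = Add(Add(6726, Mul(-1, -10950)), -10164) = Add(Add(6726, 10950), -10164) = Add(17676, -10164) = 7512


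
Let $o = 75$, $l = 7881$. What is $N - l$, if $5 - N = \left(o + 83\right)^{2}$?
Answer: $-32840$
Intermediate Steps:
$N = -24959$ ($N = 5 - \left(75 + 83\right)^{2} = 5 - 158^{2} = 5 - 24964 = -24959$)
$N - l = -24959 - 7881 = -32840$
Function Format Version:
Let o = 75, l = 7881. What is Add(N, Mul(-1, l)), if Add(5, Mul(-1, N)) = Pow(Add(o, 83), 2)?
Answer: -32840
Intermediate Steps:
N = -24959 (N = Add(5, Mul(-1, Pow(Add(75, 83), 2))) = Add(5, Mul(-1, Pow(158, 2))) = Add(5, Mul(-1, 24964)) = Add(5, -24964) = -24959)
Add(N, Mul(-1, l)) = Add(-24959, Mul(-1, 7881)) = Add(-24959, -7881) = -32840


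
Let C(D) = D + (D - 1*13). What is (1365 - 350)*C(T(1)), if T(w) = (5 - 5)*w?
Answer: -13195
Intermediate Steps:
T(w) = 0 (T(w) = 0*w = 0)
C(D) = -13 + 2*D (C(D) = D + (D - 13) = D + (-13 + D) = -13 + 2*D)
(1365 - 350)*C(T(1)) = (1365 - 350)*(-13 + 2*0) = 1015*(-13 + 0) = 1015*(-13) = -13195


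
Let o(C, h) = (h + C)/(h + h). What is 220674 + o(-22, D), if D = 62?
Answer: 6840904/31 ≈ 2.2067e+5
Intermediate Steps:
o(C, h) = (C + h)/(2*h) (o(C, h) = (C + h)/((2*h)) = (C + h)*(1/(2*h)) = (C + h)/(2*h))
220674 + o(-22, D) = 220674 + (½)*(-22 + 62)/62 = 220674 + (½)*(1/62)*40 = 220674 + 10/31 = 6840904/31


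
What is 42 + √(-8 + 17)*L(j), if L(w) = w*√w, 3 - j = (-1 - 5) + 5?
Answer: 66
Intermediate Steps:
j = 4 (j = 3 - ((-1 - 5) + 5) = 3 - (-6 + 5) = 3 - 1*(-1) = 3 + 1 = 4)
L(w) = w^(3/2)
42 + √(-8 + 17)*L(j) = 42 + √(-8 + 17)*4^(3/2) = 42 + √9*8 = 42 + 3*8 = 42 + 24 = 66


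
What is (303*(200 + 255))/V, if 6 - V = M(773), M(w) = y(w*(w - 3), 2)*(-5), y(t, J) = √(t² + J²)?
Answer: -31815/340648984714 + 53025*√88568736026/340648984714 ≈ 0.046325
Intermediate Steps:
y(t, J) = √(J² + t²)
M(w) = -5*√(4 + w²*(-3 + w)²) (M(w) = √(2² + (w*(w - 3))²)*(-5) = √(4 + (w*(-3 + w))²)*(-5) = √(4 + w²*(-3 + w)²)*(-5) = -5*√(4 + w²*(-3 + w)²))
V = 6 + 10*√88568736026 (V = 6 - (-5)*√(4 + 773²*(-3 + 773)²) = 6 - (-5)*√(4 + 597529*770²) = 6 - (-5)*√(4 + 597529*592900) = 6 - (-5)*√(4 + 354274944100) = 6 - (-5)*√354274944104 = 6 - (-5)*2*√88568736026 = 6 - (-10)*√88568736026 = 6 + 10*√88568736026 ≈ 2.9761e+6)
(303*(200 + 255))/V = (303*(200 + 255))/(6 + 10*√88568736026) = (303*455)/(6 + 10*√88568736026) = 137865/(6 + 10*√88568736026)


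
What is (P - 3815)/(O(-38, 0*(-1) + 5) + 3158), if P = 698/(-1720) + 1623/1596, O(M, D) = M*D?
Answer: -218144901/169739920 ≈ -1.2852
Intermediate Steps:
O(M, D) = D*M
P = 34949/57190 (P = 698*(-1/1720) + 1623*(1/1596) = -349/860 + 541/532 = 34949/57190 ≈ 0.61110)
(P - 3815)/(O(-38, 0*(-1) + 5) + 3158) = (34949/57190 - 3815)/((0*(-1) + 5)*(-38) + 3158) = -218144901/(57190*((0 + 5)*(-38) + 3158)) = -218144901/(57190*(5*(-38) + 3158)) = -218144901/(57190*(-190 + 3158)) = -218144901/57190/2968 = -218144901/57190*1/2968 = -218144901/169739920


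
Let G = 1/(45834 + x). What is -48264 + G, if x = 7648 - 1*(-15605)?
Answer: -3334414967/69087 ≈ -48264.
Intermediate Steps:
x = 23253 (x = 7648 + 15605 = 23253)
G = 1/69087 (G = 1/(45834 + 23253) = 1/69087 ≈ 1.4474e-5)
-48264 + G = -48264 + 1/69087 = -3334414967/69087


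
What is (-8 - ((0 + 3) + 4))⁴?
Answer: 50625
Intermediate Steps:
(-8 - ((0 + 3) + 4))⁴ = (-8 - (3 + 4))⁴ = (-8 - 1*7)⁴ = (-8 - 7)⁴ = (-15)⁴ = 50625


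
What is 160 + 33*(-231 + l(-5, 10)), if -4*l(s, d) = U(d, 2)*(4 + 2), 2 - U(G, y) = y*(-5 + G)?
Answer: -7067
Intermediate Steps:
U(G, y) = 2 - y*(-5 + G)
l(s, d) = -18 + 3*d (l(s, d) = -(2 + 5*2 - 1*d*2)*(4 + 2)/4 = -(2 + 10 - 2*d)*6/4 = -(12 - 2*d)*6/4 = -(72 - 12*d)/4 = -18 + 3*d)
160 + 33*(-231 + l(-5, 10)) = 160 + 33*(-231 + (-18 + 3*10)) = 160 + 33*(-231 + (-18 + 30)) = 160 + 33*(-231 + 12) = 160 + 33*(-219) = 160 - 7227 = -7067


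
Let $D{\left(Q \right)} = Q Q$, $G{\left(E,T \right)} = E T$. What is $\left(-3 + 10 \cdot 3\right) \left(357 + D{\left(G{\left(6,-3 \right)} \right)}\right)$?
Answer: $18387$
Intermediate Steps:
$D{\left(Q \right)} = Q^{2}$
$\left(-3 + 10 \cdot 3\right) \left(357 + D{\left(G{\left(6,-3 \right)} \right)}\right) = \left(-3 + 10 \cdot 3\right) \left(357 + \left(6 \left(-3\right)\right)^{2}\right) = \left(-3 + 30\right) \left(357 + \left(-18\right)^{2}\right) = 27 \left(357 + 324\right) = 27 \cdot 681 = 18387$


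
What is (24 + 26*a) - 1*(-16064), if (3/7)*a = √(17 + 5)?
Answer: 16088 + 182*√22/3 ≈ 16373.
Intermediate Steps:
a = 7*√22/3 (a = 7*√(17 + 5)/3 = 7*√22/3 ≈ 10.944)
(24 + 26*a) - 1*(-16064) = (24 + 26*(7*√22/3)) - 1*(-16064) = (24 + 182*√22/3) + 16064 = 16088 + 182*√22/3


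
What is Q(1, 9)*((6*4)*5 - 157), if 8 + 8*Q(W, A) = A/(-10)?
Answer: 3293/80 ≈ 41.162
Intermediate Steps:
Q(W, A) = -1 - A/80 (Q(W, A) = -1 + (A/(-10))/8 = -1 + (A*(-⅒))/8 = -1 + (-A/10)/8 = -1 - A/80)
Q(1, 9)*((6*4)*5 - 157) = (-1 - 1/80*9)*((6*4)*5 - 157) = (-1 - 9/80)*(24*5 - 157) = -89*(120 - 157)/80 = -89/80*(-37) = 3293/80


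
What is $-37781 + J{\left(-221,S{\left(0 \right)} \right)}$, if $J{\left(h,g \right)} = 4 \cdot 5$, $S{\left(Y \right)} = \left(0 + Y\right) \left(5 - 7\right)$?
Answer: $-37761$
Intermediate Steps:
$S{\left(Y \right)} = - 2 Y$ ($S{\left(Y \right)} = Y \left(-2\right) = - 2 Y$)
$J{\left(h,g \right)} = 20$
$-37781 + J{\left(-221,S{\left(0 \right)} \right)} = -37781 + 20 = -37761$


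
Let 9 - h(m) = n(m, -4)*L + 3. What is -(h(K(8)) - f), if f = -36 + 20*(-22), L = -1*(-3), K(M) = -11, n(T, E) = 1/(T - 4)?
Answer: -2411/5 ≈ -482.20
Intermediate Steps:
n(T, E) = 1/(-4 + T)
L = 3
f = -476 (f = -36 - 440 = -476)
h(m) = 6 - 3/(-4 + m) (h(m) = 9 - (3/(-4 + m) + 3) = 9 - (3 + 3/(-4 + m)) = 9 + (-3 - 3/(-4 + m)) = 6 - 3/(-4 + m))
-(h(K(8)) - f) = -(3*(-9 + 2*(-11))/(-4 - 11) - 1*(-476)) = -(3*(-9 - 22)/(-15) + 476) = -(3*(-1/15)*(-31) + 476) = -(31/5 + 476) = -1*2411/5 = -2411/5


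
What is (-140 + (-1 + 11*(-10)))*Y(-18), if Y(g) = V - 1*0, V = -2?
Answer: 502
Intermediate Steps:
Y(g) = -2 (Y(g) = -2 - 1*0 = -2 + 0 = -2)
(-140 + (-1 + 11*(-10)))*Y(-18) = (-140 + (-1 + 11*(-10)))*(-2) = (-140 + (-1 - 110))*(-2) = (-140 - 111)*(-2) = -251*(-2) = 502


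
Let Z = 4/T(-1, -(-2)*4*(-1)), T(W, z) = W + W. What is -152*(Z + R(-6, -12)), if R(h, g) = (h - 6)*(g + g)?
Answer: -43472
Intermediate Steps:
T(W, z) = 2*W
R(h, g) = 2*g*(-6 + h) (R(h, g) = (-6 + h)*(2*g) = 2*g*(-6 + h))
Z = -2 (Z = 4/((2*(-1))) = 4/(-2) = 4*(-½) = -2)
-152*(Z + R(-6, -12)) = -152*(-2 + 2*(-12)*(-6 - 6)) = -152*(-2 + 2*(-12)*(-12)) = -152*(-2 + 288) = -152*286 = -43472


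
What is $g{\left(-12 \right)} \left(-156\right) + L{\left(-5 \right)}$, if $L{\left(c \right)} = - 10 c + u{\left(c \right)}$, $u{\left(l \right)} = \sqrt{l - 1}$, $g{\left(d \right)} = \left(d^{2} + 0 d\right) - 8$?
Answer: $-21166 + i \sqrt{6} \approx -21166.0 + 2.4495 i$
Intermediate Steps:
$g{\left(d \right)} = -8 + d^{2}$ ($g{\left(d \right)} = \left(d^{2} + 0\right) - 8 = d^{2} - 8 = -8 + d^{2}$)
$u{\left(l \right)} = \sqrt{-1 + l}$
$L{\left(c \right)} = \sqrt{-1 + c} - 10 c$ ($L{\left(c \right)} = - 10 c + \sqrt{-1 + c} = \sqrt{-1 + c} - 10 c$)
$g{\left(-12 \right)} \left(-156\right) + L{\left(-5 \right)} = \left(-8 + \left(-12\right)^{2}\right) \left(-156\right) + \left(\sqrt{-1 - 5} - -50\right) = \left(-8 + 144\right) \left(-156\right) + \left(\sqrt{-6} + 50\right) = 136 \left(-156\right) + \left(i \sqrt{6} + 50\right) = -21216 + \left(50 + i \sqrt{6}\right) = -21166 + i \sqrt{6}$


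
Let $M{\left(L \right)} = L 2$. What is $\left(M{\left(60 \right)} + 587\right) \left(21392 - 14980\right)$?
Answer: $4533284$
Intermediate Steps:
$M{\left(L \right)} = 2 L$
$\left(M{\left(60 \right)} + 587\right) \left(21392 - 14980\right) = \left(2 \cdot 60 + 587\right) \left(21392 - 14980\right) = \left(120 + 587\right) 6412 = 707 \cdot 6412 = 4533284$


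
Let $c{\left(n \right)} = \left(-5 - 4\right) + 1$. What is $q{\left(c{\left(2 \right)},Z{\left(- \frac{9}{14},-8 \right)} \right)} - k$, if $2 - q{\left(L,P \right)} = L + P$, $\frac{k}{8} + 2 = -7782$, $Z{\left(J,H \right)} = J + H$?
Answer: $\frac{872069}{14} \approx 62291.0$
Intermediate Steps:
$Z{\left(J,H \right)} = H + J$
$k = -62272$ ($k = -16 + 8 \left(-7782\right) = -16 - 62256 = -62272$)
$c{\left(n \right)} = -8$ ($c{\left(n \right)} = -9 + 1 = -8$)
$q{\left(L,P \right)} = 2 - L - P$ ($q{\left(L,P \right)} = 2 - \left(L + P\right) = 2 - L - P$)
$q{\left(c{\left(2 \right)},Z{\left(- \frac{9}{14},-8 \right)} \right)} - k = \left(2 - -8 - \left(-8 - \frac{9}{14}\right)\right) - -62272 = \left(2 + 8 - \left(-8 - \frac{9}{14}\right)\right) + 62272 = \left(2 + 8 - - \frac{121}{14}\right) + 62272 = \left(2 + 8 + \frac{121}{14}\right) + 62272 = \frac{261}{14} + 62272 = \frac{872069}{14}$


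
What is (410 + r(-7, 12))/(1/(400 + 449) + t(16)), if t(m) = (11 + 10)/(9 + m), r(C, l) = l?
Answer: 4478475/8927 ≈ 501.68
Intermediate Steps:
t(m) = 21/(9 + m)
(410 + r(-7, 12))/(1/(400 + 449) + t(16)) = (410 + 12)/(1/(400 + 449) + 21/(9 + 16)) = 422/(1/849 + 21/25) = 422/(17854/21225) = 422*(21225/17854) = 4478475/8927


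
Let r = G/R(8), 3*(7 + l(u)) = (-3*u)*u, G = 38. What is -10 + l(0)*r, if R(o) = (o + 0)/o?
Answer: -276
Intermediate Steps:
R(o) = 1 (R(o) = o/o = 1)
l(u) = -7 - u² (l(u) = -7 + ((-3*u)*u)/3 = -7 + (-3*u²)/3 = -7 - u²)
r = 38 (r = 38/1 = 38*1 = 38)
-10 + l(0)*r = -10 + (-7 - 1*0²)*38 = -10 + (-7 - 1*0)*38 = -10 + (-7 + 0)*38 = -10 - 7*38 = -10 - 266 = -276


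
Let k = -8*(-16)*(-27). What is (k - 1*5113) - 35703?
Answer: -44272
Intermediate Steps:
k = -3456 (k = 128*(-27) = -3456)
(k - 1*5113) - 35703 = (-3456 - 1*5113) - 35703 = (-3456 - 5113) - 35703 = -8569 - 35703 = -44272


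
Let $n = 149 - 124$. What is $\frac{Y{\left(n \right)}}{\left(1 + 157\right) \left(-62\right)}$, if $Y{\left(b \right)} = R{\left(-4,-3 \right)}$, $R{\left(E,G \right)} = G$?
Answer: $\frac{3}{9796} \approx 0.00030625$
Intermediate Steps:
$n = 25$
$Y{\left(b \right)} = -3$
$\frac{Y{\left(n \right)}}{\left(1 + 157\right) \left(-62\right)} = - \frac{3}{\left(1 + 157\right) \left(-62\right)} = - \frac{3}{158 \left(-62\right)} = - \frac{3}{-9796} = \left(-3\right) \left(- \frac{1}{9796}\right) = \frac{3}{9796}$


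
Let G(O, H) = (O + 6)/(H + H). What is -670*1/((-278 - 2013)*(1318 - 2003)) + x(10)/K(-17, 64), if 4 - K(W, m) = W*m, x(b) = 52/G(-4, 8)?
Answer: 2508122/6591207 ≈ 0.38053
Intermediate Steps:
G(O, H) = (6 + O)/(2*H) (G(O, H) = (6 + O)/((2*H)) = (6 + O)*(1/(2*H)) = (6 + O)/(2*H))
x(b) = 416 (x(b) = 52/(((½)*(6 - 4)/8)) = 52/(((½)*(⅛)*2)) = 52/(⅛) = 52*8 = 416)
K(W, m) = 4 - W*m
-670*1/((-278 - 2013)*(1318 - 2003)) + x(10)/K(-17, 64) = -670*1/((-278 - 2013)*(1318 - 2003)) + 416/(4 - 1*(-17)*64) = -670/((-2291*(-685))) + 416/(4 + 1088) = -670/1569335 + 416/1092 = -670*1/1569335 + 416*(1/1092) = -134/313867 + 8/21 = 2508122/6591207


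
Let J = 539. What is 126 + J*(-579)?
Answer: -311955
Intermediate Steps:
126 + J*(-579) = 126 + 539*(-579) = 126 - 312081 = -311955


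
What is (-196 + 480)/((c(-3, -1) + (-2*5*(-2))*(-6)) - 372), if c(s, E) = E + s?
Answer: -71/124 ≈ -0.57258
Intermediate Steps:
(-196 + 480)/((c(-3, -1) + (-2*5*(-2))*(-6)) - 372) = (-196 + 480)/(((-1 - 3) + (-2*5*(-2))*(-6)) - 372) = 284/((-4 - 10*(-2)*(-6)) - 372) = 284/((-4 + 20*(-6)) - 372) = 284/((-4 - 120) - 372) = 284/(-124 - 372) = 284/(-496) = 284*(-1/496) = -71/124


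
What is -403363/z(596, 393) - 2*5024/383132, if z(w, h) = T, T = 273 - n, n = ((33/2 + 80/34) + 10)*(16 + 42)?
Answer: 656740604197/2280401664 ≈ 287.99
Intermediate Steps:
n = 28449/17 (n = ((33*(½) + 80*(1/34)) + 10)*58 = ((33/2 + 40/17) + 10)*58 = (641/34 + 10)*58 = (981/34)*58 = 28449/17 ≈ 1673.5)
T = -23808/17 (T = 273 - 1*28449/17 = 273 - 28449/17 = -23808/17 ≈ -1400.5)
z(w, h) = -23808/17
-403363/z(596, 393) - 2*5024/383132 = -403363/(-23808/17) - 2*5024/383132 = -403363*(-17/23808) - 10048*1/383132 = 6857171/23808 - 2512/95783 = 656740604197/2280401664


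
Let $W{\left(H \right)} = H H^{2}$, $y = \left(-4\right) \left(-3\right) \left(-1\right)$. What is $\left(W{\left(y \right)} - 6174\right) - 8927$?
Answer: $-16829$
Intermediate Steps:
$y = -12$ ($y = 12 \left(-1\right) = -12$)
$W{\left(H \right)} = H^{3}$
$\left(W{\left(y \right)} - 6174\right) - 8927 = \left(\left(-12\right)^{3} - 6174\right) - 8927 = \left(-1728 - 6174\right) - 8927 = -7902 - 8927 = -16829$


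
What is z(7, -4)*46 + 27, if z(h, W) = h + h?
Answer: 671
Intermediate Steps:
z(h, W) = 2*h
z(7, -4)*46 + 27 = (2*7)*46 + 27 = 14*46 + 27 = 644 + 27 = 671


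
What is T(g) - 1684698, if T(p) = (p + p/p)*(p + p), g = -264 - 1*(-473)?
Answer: -1596918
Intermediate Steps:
g = 209 (g = -264 + 473 = 209)
T(p) = 2*p*(1 + p) (T(p) = (p + 1)*(2*p) = (1 + p)*(2*p) = 2*p*(1 + p))
T(g) - 1684698 = 2*209*(1 + 209) - 1684698 = 2*209*210 - 1684698 = 87780 - 1684698 = -1596918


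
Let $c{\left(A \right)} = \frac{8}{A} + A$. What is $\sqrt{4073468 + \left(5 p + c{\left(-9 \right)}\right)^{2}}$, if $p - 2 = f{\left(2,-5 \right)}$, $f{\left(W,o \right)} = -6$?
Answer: $\frac{\sqrt{330023269}}{9} \approx 2018.5$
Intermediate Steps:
$p = -4$ ($p = 2 - 6 = -4$)
$c{\left(A \right)} = A + \frac{8}{A}$
$\sqrt{4073468 + \left(5 p + c{\left(-9 \right)}\right)^{2}} = \sqrt{4073468 + \left(5 \left(-4\right) - \left(9 - \frac{8}{-9}\right)\right)^{2}} = \sqrt{4073468 + \left(-20 + \left(-9 + 8 \left(- \frac{1}{9}\right)\right)\right)^{2}} = \sqrt{4073468 + \left(-20 - \frac{89}{9}\right)^{2}} = \sqrt{4073468 + \left(- \frac{269}{9}\right)^{2}} = \sqrt{4073468 + \frac{72361}{81}} = \sqrt{\frac{330023269}{81}} = \frac{\sqrt{330023269}}{9}$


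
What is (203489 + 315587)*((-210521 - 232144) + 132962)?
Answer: -160759394428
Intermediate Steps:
(203489 + 315587)*((-210521 - 232144) + 132962) = 519076*(-442665 + 132962) = 519076*(-309703) = -160759394428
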